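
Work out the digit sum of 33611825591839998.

90

3+3+6+1+1+8+2+5+5+9+1+8+3+9+9+9+8 = 90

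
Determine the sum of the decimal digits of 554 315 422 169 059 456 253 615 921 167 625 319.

150

5+5+4+3+1+5+4+2+2+1+6+9+0+5+9+4+5+6+2+5+3+6+1+5+9+2+1+1+6+7+6+2+5+3+1+9 = 150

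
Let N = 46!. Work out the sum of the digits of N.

216

46! = 5502622159812088949850305428800254892961651752960000000000
Sum of its 58 digits: 216.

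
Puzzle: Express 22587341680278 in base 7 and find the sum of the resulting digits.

22587341680278 in base 7 is 4520611245313524.
Digit sum: 4+5+2+0+6+1+1+2+4+5+3+1+3+5+2+4 = 48.

48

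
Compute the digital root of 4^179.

7

The digital root of n equals n mod 9 (or 9 when 9 | n), so we need 4^179 mod 9.
4^179 ≡ 7 (mod 9), so the digital root is 7.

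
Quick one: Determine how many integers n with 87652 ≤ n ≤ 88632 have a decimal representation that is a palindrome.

The integers in [87652, 88632] that have a decimal representation that is a palindrome: 87678, 87778, 87878, 87978, 88088, 88188, 88288, 88388, 88488, 88588.
10 qualify.

10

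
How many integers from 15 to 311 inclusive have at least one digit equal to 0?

57

The integers in [15, 311] that have at least one digit equal to 0: 20, 30, 40, 50, 60, 70, …, 309, 310.
57 qualify.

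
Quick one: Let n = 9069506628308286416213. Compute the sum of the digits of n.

95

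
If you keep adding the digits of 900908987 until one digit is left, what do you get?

9+0+0+9+0+8+9+8+7 = 50
5+0 = 5
(Equivalently, 900908987 mod 9 = 5.)

5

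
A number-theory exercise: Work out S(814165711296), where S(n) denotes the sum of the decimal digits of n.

51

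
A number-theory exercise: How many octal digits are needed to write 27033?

27033 in base 8 is 64631, which has 5 digits.

5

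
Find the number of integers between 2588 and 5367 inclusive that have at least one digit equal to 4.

The integers in [2588, 5367] that have at least one digit equal to 4: 2594, 2604, 2614, 2624, 2634, 2640, …, 5354, 5364.
1421 qualify.

1421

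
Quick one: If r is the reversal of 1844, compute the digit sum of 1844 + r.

16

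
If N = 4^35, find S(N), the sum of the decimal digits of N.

4^35 = 1180591620717411303424
Sum of its 22 digits: 70.

70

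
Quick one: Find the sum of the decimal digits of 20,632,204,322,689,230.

54

2+0+6+3+2+2+0+4+3+2+2+6+8+9+2+3+0 = 54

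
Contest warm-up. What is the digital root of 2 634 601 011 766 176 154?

4

2+6+3+4+6+0+1+0+1+1+7+6+6+1+7+6+1+5+4 = 67
6+7 = 13
1+3 = 4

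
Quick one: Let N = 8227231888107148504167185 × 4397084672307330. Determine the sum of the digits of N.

168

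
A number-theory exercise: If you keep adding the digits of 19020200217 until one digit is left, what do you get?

6

1+9+0+2+0+2+0+0+2+1+7 = 24
2+4 = 6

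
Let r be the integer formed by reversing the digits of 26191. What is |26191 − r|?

Reverse of 26191 is 19162.
|26191 − 19162| = 7029

7029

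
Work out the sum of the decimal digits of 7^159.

604

7^159 = 234740682134024551131000058650934972334548202799931928152823524461886795080326841696794903402607778498130119856838781042578195658985143
Sum of its 135 digits: 604.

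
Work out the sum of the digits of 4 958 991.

4+9+5+8+9+9+1 = 45

45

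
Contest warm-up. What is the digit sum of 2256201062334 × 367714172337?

2256201062334 × 367714172337 = 829637106262006955454558
Sum of its 24 digits: 108.

108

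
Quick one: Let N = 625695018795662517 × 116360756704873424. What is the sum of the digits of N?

625695018795662517 × 116360756704873424 = 72806345853533290277225846706248208
Sum of its 35 digits: 153.

153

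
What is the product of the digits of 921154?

9×2×1×1×5×4 = 360

360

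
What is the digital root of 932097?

9+3+2+0+9+7 = 30
3+0 = 3

3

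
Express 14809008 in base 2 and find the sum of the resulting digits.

14809008 in base 2 is 111000011111011110110000.
Digit sum: 1+1+1+0+0+0+0+1+1+1+1+1+0+1+1+1+1+0+1+1+0+0+0+0 = 14.

14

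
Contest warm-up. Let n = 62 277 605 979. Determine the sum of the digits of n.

6+2+2+7+7+6+0+5+9+7+9 = 60

60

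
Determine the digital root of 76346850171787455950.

7+6+3+4+6+8+5+0+1+7+1+7+8+7+4+5+5+9+5+0 = 98
9+8 = 17
1+7 = 8

8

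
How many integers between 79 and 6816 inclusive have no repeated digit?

The integers in [79, 6816] that have no repeated digit: 79, 80, 81, 82, 83, 84, …, 6814, 6815.
3591 qualify.

3591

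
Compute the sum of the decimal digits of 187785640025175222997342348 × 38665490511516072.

187785640025175222997342348 × 38665490511516072 = 7260823882592385296735121762495144288217056
Sum of its 43 digits: 195.

195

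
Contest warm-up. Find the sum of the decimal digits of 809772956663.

8+0+9+7+7+2+9+5+6+6+6+3 = 68

68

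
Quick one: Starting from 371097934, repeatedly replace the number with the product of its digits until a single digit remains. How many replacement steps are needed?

371097934 → 0 (1 step)

1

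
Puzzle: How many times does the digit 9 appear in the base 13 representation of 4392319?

1

4392319 in base 13 is BAA309.
The digit 9 appears 1 time.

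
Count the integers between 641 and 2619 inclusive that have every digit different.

1053

The integers in [641, 2619] that have every digit different: 641, 642, 643, 645, 647, 648, …, 2618, 2619.
1053 qualify.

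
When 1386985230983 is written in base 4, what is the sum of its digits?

1386985230983 in base 4 is 110023232300301022013.
Digit sum: 1+1+0+0+2+3+2+3+2+3+0+0+3+0+1+0+2+2+0+1+3 = 29.

29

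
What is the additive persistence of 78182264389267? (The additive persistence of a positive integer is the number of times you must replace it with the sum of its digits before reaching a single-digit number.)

3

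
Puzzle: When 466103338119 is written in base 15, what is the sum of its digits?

466103338119 in base 15 is C1CED97B99.
Digit sum: 12+1+12+14+13+9+7+11+9+9 = 97.

97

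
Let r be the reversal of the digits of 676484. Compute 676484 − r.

Reverse of 676484 is 484676.
676484 − 484676 = 191808

191808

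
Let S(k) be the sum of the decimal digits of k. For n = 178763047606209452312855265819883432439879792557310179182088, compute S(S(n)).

13

First digit sum: 283.
2+8+3 = 13.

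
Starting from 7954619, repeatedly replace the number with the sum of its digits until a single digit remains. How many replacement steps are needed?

7954619 → 41 → 5 (2 steps)

2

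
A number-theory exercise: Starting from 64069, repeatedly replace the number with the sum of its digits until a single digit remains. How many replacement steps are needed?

64069 → 25 → 7 (2 steps)

2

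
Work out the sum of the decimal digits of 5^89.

5^89 = 161558713389263217748322010169914619837072677910327911376953125
Sum of its 63 digits: 272.

272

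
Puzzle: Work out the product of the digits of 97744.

7056

9×7×7×4×4 = 7056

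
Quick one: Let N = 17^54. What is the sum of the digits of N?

325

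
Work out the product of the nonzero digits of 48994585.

4×8×9×9×4×5×8×5 = 2073600

2073600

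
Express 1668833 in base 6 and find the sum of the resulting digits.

28

1668833 in base 6 is 55434025.
Digit sum: 5+5+4+3+4+0+2+5 = 28.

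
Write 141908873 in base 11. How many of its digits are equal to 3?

1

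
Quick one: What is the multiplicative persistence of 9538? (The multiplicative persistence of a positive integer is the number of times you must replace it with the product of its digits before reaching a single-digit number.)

2

9538 → 1080 → 0 (2 steps)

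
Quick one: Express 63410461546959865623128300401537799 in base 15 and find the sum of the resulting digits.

63410461546959865623128300401537799 in base 15 is 4E613DC5D1E106E198A395867147EE.
Digit sum: 4+14+6+1+3+13+12+5+13+1+14+1+0+6+14+1+9+8+10+3+9+5+8+6+7+1+4+7+14+14 = 213.

213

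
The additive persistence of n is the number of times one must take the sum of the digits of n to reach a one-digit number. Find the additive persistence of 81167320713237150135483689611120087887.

2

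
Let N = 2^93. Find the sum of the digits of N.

2^93 = 9903520314283042199192993792
Sum of its 28 digits: 125.

125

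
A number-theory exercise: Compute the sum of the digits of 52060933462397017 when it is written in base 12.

52060933462397017 in base 12 is 3466B918287952A1.
Digit sum: 3+4+6+6+11+9+1+8+2+8+7+9+5+2+10+1 = 92.

92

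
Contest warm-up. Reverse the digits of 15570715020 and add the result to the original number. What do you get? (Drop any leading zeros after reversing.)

Reverse of 15570715020 is 2051707551.
15570715020 + 2051707551 = 17622422571

17622422571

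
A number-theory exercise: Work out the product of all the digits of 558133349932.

10497600

5×5×8×1×3×3×3×4×9×9×3×2 = 10497600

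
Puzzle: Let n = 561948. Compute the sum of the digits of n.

33

5+6+1+9+4+8 = 33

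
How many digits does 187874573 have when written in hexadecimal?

7

187874573 in base 16 is B32BD0D, which has 7 digits.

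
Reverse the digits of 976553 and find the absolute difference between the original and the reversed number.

Reverse of 976553 is 355679.
|976553 − 355679| = 620874

620874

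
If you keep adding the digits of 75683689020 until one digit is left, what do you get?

7+5+6+8+3+6+8+9+0+2+0 = 54
5+4 = 9

9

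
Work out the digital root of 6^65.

The digital root of n equals n mod 9 (or 9 when 9 | n), so we need 6^65 mod 9.
6^65 ≡ 0 (mod 9), so the digital root is 9.

9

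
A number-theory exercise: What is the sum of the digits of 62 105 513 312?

6+2+1+0+5+5+1+3+3+1+2 = 29

29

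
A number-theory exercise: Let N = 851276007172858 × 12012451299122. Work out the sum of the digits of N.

851276007172858 × 12012451299122 = 10225911578274987072517630676
Sum of its 29 digits: 128.

128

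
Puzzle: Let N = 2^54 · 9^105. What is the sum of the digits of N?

477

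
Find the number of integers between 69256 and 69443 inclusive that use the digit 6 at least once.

188

The integers in [69256, 69443] that use the digit 6 at least once: 69256, 69257, 69258, 69259, 69260, 69261, …, 69442, 69443.
188 qualify.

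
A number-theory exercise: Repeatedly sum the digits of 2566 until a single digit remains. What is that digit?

2+5+6+6 = 19
1+9 = 10
1+0 = 1

1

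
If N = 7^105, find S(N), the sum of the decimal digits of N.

397

7^105 = 54361846697263307560529495055267343940077014163990039113495978834700158362117849904436807
Sum of its 89 digits: 397.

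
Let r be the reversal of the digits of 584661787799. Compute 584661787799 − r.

-413125378686

Reverse of 584661787799 is 997787166485.
584661787799 − 997787166485 = -413125378686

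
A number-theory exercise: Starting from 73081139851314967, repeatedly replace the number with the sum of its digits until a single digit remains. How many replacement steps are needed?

73081139851314967 → 76 → 13 → 4 (3 steps)

3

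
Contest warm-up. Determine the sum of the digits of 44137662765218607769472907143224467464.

4+4+1+3+7+6+6+2+7+6+5+2+1+8+6+0+7+7+6+9+4+7+2+9+0+7+1+4+3+2+2+4+4+6+7+4+6+4 = 173

173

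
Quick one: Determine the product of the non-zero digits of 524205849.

5×2×4×2×5×8×4×9 = 115200

115200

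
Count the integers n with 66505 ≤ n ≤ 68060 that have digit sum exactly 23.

94

The integers in [66505, 68060] that have digit sum exactly 23: 66506, 66515, 66524, 66533, 66542, 66551, …, 68045, 68054.
94 qualify.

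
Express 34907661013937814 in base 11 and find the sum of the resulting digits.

34907661013937814 in base 11 is 83A1724998582503.
Digit sum: 8+3+10+1+7+2+4+9+9+8+5+8+2+5+0+3 = 84.

84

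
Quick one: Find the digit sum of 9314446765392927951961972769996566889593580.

248

9+3+1+4+4+4+6+7+6+5+3+9+2+9+2+7+9+5+1+9+6+1+9+7+2+7+6+9+9+9+6+5+6+6+8+8+9+5+9+3+5+8+0 = 248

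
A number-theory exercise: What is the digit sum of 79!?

441

79! = 894618213078297528685144171539831652069808216779571907213868063227837990693501860533361810841010176000000000000000000
Sum of its 117 digits: 441.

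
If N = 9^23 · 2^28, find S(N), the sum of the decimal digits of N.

9^23 · 2^28 = 2379126835648701693226200858624
Sum of its 31 digits: 135.

135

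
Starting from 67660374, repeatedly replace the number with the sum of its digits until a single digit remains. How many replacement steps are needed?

67660374 → 39 → 12 → 3 (3 steps)

3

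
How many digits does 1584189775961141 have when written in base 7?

18

1584189775961141 in base 7 is 654453635315501546, which has 18 digits.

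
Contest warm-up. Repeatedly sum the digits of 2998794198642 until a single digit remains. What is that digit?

6

2+9+9+8+7+9+4+1+9+8+6+4+2 = 78
7+8 = 15
1+5 = 6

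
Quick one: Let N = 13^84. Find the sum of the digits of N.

460

13^84 = 3725989217506060809913745704292352543926459628485989232909583897978821195955532381542525335761
Sum of its 94 digits: 460.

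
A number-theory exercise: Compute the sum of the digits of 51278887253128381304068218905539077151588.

5+1+2+7+8+8+8+7+2+5+3+1+2+8+3+8+1+3+0+4+0+6+8+2+1+8+9+0+5+5+3+9+0+7+7+1+5+1+5+8+8 = 184

184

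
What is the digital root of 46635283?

1

4+6+6+3+5+2+8+3 = 37
3+7 = 10
1+0 = 1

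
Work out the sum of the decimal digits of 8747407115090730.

8+7+4+7+4+0+7+1+1+5+0+9+0+7+3+0 = 63

63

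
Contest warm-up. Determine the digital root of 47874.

4+7+8+7+4 = 30
3+0 = 3

3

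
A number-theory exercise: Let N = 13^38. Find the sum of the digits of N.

178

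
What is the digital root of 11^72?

1

The digital root of n equals n mod 9 (or 9 when 9 | n), so we need 11^72 mod 9.
11^72 ≡ 1 (mod 9), so the digital root is 1.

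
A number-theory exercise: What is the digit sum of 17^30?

172

17^30 = 8193465725814765556554001028792218849
Sum of its 37 digits: 172.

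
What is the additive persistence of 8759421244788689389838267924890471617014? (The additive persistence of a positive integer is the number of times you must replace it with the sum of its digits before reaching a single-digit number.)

8759421244788689389838267924890471617014 → 209 → 11 → 2 (3 steps)

3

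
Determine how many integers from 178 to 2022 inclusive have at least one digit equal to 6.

The integers in [178, 2022] that have at least one digit equal to 6: 186, 196, 206, 216, 226, 236, …, 2006, 2016.
508 qualify.

508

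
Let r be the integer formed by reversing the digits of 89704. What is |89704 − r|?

48906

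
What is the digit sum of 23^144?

23^144 = 12268977966731242658875761433871093892040062943900874301568310846991971105433891883397253579694312509054891480394490236974009303408960319804148958482899319403038104058430129232939813274969206362241
Sum of its 197 digits: 883.

883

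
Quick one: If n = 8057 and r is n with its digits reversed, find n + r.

15565

Reverse of 8057 is 7508.
8057 + 7508 = 15565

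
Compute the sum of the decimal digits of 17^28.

145

17^28 = 28351092476867700887730107366063041
Sum of its 35 digits: 145.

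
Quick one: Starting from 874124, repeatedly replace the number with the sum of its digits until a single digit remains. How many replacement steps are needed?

874124 → 26 → 8 (2 steps)

2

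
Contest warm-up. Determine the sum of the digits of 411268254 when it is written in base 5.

22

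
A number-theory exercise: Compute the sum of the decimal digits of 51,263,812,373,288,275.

73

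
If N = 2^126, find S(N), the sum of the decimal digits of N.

172

2^126 = 85070591730234615865843651857942052864
Sum of its 38 digits: 172.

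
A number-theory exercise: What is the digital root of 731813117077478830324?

7+3+1+8+1+3+1+1+7+0+7+7+4+7+8+8+3+0+3+2+4 = 85
8+5 = 13
1+3 = 4

4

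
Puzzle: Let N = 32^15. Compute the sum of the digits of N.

32^15 = 37778931862957161709568
Sum of its 23 digits: 125.

125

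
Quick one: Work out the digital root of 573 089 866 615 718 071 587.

9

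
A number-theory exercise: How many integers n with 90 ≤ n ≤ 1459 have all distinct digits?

853

The integers in [90, 1459] that have all distinct digits: 90, 91, 92, 93, 94, 95, …, 1458, 1459.
853 qualify.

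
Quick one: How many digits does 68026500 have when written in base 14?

7

68026500 in base 14 is 906ADDA, which has 7 digits.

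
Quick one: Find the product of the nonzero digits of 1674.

168

1×6×7×4 = 168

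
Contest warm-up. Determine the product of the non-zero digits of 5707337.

5×7×7×3×3×7 = 15435

15435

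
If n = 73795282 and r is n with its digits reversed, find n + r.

102055019

Reverse of 73795282 is 28259737.
73795282 + 28259737 = 102055019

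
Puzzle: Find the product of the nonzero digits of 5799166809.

7348320

5×7×9×9×1×6×6×8×9 = 7348320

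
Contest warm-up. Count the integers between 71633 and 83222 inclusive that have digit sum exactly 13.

The integers in [71633, 83222] that have digit sum exactly 13: 72004, 72013, 72022, 72031, 72040, 72103, …, 83110, 83200.
87 qualify.

87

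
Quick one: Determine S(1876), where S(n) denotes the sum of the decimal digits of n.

1+8+7+6 = 22

22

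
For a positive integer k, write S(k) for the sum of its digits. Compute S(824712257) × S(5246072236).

1406

S(824712257) = 8+2+4+7+1+2+2+5+7 = 38.
S(5246072236) = 5+2+4+6+0+7+2+2+3+6 = 37.
38 · 37 = 1406.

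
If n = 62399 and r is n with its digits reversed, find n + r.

Reverse of 62399 is 99326.
62399 + 99326 = 161725

161725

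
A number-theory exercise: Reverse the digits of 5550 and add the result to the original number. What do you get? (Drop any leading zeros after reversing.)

Reverse of 5550 is 555.
5550 + 555 = 6105

6105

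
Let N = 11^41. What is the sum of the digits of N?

203

11^41 = 4978518112499354698647829163838661251242411
Sum of its 43 digits: 203.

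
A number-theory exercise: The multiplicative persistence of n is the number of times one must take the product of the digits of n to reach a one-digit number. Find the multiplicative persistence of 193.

193 → 27 → 14 → 4 (3 steps)

3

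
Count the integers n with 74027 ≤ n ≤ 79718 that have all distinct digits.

1628

The integers in [74027, 79718] that have all distinct digits: 74028, 74029, 74031, 74032, 74035, 74036, …, 79684, 79685.
1628 qualify.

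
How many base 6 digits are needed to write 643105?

8

643105 in base 6 is 21441201, which has 8 digits.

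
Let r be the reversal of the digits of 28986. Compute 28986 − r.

Reverse of 28986 is 68982.
28986 − 68982 = -39996

-39996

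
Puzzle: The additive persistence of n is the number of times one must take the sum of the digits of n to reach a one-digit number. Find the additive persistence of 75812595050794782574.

75812595050794782574 → 100 → 1 (2 steps)

2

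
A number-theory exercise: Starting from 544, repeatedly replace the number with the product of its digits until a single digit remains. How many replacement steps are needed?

544 → 80 → 0 (2 steps)

2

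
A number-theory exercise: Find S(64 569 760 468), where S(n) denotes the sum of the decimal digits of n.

61

6+4+5+6+9+7+6+0+4+6+8 = 61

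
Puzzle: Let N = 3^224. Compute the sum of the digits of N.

3^224 = 75017235761082801347754799639985631302843555773437467049335826804960201862842485462417511176795886253700481
Sum of its 107 digits: 486.

486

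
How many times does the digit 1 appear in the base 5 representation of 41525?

41525 in base 5 is 2312100.
The digit 1 appears 2 times.

2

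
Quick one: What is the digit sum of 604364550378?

51

6+0+4+3+6+4+5+5+0+3+7+8 = 51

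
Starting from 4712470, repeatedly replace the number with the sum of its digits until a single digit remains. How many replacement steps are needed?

2

4712470 → 25 → 7 (2 steps)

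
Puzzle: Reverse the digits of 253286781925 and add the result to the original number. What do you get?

Reverse of 253286781925 is 529187682352.
253286781925 + 529187682352 = 782474464277

782474464277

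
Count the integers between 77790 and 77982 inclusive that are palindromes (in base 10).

2

The integers in [77790, 77982] that are palindromes (in base 10): 77877, 77977.
2 qualify.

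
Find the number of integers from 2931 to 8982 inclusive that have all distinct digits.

3065

The integers in [2931, 8982] that have all distinct digits: 2931, 2934, 2935, 2936, 2937, 2938, …, 8975, 8976.
3065 qualify.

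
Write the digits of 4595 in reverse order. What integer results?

Reversing 4595 gives 5954.

5954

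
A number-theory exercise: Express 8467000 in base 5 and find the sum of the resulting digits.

16

8467000 in base 5 is 4131421000.
Digit sum: 4+1+3+1+4+2+1+0+0+0 = 16.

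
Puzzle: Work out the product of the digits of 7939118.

13608

7×9×3×9×1×1×8 = 13608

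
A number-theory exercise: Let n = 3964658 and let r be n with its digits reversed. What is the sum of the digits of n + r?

28

Reversal of 3964658 is 8564693; 3964658 + 8564693 = 12529351.
Digit sum of 12529351: 1+2+5+2+9+3+5+1 = 28.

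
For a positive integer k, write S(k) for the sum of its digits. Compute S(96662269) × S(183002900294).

1748

S(96662269) = 9+6+6+6+2+2+6+9 = 46.
S(183002900294) = 1+8+3+0+0+2+9+0+0+2+9+4 = 38.
46 · 38 = 1748.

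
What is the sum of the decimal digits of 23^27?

23^27 = 5843211045545439551605946764725979847
Sum of its 37 digits: 179.

179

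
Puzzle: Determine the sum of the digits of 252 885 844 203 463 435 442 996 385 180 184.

2+5+2+8+8+5+8+4+4+2+0+3+4+6+3+4+3+5+4+4+2+9+9+6+3+8+5+1+8+0+1+8+4 = 148

148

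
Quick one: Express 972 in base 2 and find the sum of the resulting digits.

972 in base 2 is 1111001100.
Digit sum: 1+1+1+1+0+0+1+1+0+0 = 6.

6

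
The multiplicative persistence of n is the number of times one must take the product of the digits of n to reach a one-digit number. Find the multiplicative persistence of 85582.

85582 → 3200 → 0 (2 steps)

2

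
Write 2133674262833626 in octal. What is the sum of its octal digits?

44

2133674262833626 in base 8 is 74511030040124732.
Digit sum: 7+4+5+1+1+0+3+0+0+4+0+1+2+4+7+3+2 = 44.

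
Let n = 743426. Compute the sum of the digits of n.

7+4+3+4+2+6 = 26

26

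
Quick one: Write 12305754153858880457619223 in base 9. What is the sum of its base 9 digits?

12305754153858880457619223 in base 9 is 181240461440806566712403624.
Digit sum: 1+8+1+2+4+0+4+6+1+4+4+0+8+0+6+5+6+6+7+1+2+4+0+3+6+2+4 = 95.

95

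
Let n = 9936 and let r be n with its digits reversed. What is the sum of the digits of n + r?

Reversal of 9936 is 6399; 9936 + 6399 = 16335.
Digit sum of 16335: 1+6+3+3+5 = 18.

18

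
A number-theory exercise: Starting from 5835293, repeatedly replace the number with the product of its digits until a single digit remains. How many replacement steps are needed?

5835293 → 32400 → 0 (2 steps)

2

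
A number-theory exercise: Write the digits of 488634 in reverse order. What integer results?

436884

Reversing 488634 gives 436884.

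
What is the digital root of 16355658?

3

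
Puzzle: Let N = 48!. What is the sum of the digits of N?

234

48! = 12413915592536072670862289047373375038521486354677760000000000
Sum of its 62 digits: 234.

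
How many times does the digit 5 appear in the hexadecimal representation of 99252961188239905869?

3

99252961188239905869 in base 16 is 561695A5602AC144D.
The digit 5 appears 3 times.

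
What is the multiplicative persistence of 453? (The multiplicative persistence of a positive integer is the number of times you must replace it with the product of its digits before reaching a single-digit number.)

2

453 → 60 → 0 (2 steps)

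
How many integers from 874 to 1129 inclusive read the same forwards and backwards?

15

The integers in [874, 1129] that read the same forwards and backwards: 878, 888, 898, 909, 919, 929, …, 1001, 1111.
15 qualify.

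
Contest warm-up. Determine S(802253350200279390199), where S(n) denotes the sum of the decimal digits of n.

79

8+0+2+2+5+3+3+5+0+2+0+0+2+7+9+3+9+0+1+9+9 = 79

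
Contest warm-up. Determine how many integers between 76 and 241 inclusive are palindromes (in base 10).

The integers in [76, 241] that are palindromes (in base 10): 77, 88, 99, 101, 111, 121, …, 222, 232.
17 qualify.

17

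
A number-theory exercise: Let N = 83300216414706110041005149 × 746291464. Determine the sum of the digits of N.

173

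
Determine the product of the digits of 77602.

7×7×6×0×2 = 0

0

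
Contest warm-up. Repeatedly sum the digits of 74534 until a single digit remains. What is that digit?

5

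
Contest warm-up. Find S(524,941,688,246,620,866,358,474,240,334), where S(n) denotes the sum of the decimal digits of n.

5+2+4+9+4+1+6+8+8+2+4+6+6+2+0+8+6+6+3+5+8+4+7+4+2+4+0+3+3+4 = 134

134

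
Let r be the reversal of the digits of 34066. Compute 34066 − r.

-31977

Reverse of 34066 is 66043.
34066 − 66043 = -31977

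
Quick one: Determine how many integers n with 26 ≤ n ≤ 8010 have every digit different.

The integers in [26, 8010] that have every digit different: 26, 27, 28, 29, 30, 31, …, 7985, 7986.
4243 qualify.

4243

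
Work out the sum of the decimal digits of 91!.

594

91! = 135200152767840296255166568759495142147586866476906677791741734597153670771559994765685283954750449427751168336768008192000000000000000000000
Sum of its 141 digits: 594.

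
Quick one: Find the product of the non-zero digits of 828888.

8×2×8×8×8×8 = 65536

65536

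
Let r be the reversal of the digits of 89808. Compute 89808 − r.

Reverse of 89808 is 80898.
89808 − 80898 = 8910

8910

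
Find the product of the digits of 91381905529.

0

9×1×3×8×1×9×0×5×5×2×9 = 0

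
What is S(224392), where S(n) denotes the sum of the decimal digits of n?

2+2+4+3+9+2 = 22

22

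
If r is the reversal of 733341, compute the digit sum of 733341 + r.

42

Reversal of 733341 is 143337; 733341 + 143337 = 876678.
Digit sum of 876678: 8+7+6+6+7+8 = 42.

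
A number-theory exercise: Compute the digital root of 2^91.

The digital root of n equals n mod 9 (or 9 when 9 | n), so we need 2^91 mod 9.
2^91 ≡ 2 (mod 9), so the digital root is 2.

2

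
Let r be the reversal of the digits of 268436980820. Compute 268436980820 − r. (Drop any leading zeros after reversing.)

240347345958

Reverse of 268436980820 is 28089634862.
268436980820 − 28089634862 = 240347345958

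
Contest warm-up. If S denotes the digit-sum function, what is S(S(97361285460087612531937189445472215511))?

9

First digit sum: 162.
1+6+2 = 9.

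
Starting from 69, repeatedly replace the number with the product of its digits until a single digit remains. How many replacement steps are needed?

3

69 → 54 → 20 → 0 (3 steps)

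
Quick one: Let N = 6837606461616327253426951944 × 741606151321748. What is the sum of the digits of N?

198

6837606461616327253426951944 × 741606151321748 = 5070811012251999896982493451987422478078112
Sum of its 43 digits: 198.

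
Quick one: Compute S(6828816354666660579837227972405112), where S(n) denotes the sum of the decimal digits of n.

162

6+8+2+8+8+1+6+3+5+4+6+6+6+6+6+0+5+7+9+8+3+7+2+2+7+9+7+2+4+0+5+1+1+2 = 162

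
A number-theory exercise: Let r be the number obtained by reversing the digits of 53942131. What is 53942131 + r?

67067066

Reverse of 53942131 is 13124935.
53942131 + 13124935 = 67067066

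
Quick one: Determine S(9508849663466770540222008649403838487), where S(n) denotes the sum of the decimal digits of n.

9+5+0+8+8+4+9+6+6+3+4+6+6+7+7+0+5+4+0+2+2+2+0+0+8+6+4+9+4+0+3+8+3+8+4+8+7 = 175

175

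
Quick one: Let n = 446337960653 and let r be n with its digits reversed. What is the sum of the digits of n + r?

58

Reversal of 446337960653 is 356069733644; 446337960653 + 356069733644 = 802407694297.
Digit sum of 802407694297: 8+0+2+4+0+7+6+9+4+2+9+7 = 58.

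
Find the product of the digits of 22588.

1280

2×2×5×8×8 = 1280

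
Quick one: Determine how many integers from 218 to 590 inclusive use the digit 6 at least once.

The integers in [218, 590] that use the digit 6 at least once: 226, 236, 246, 256, 260, 261, …, 576, 586.
73 qualify.

73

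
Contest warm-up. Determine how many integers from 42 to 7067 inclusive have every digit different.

3764

The integers in [42, 7067] that have every digit different: 42, 43, 45, 46, 47, 48, …, 7064, 7065.
3764 qualify.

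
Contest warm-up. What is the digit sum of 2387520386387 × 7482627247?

2387520386387 × 7482627247 = 17864925095947334086589
Sum of its 23 digits: 122.

122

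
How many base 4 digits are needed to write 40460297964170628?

28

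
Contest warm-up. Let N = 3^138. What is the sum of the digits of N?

3^138 = 696198609130885597695136021593547814689632716312296141651066450089
Sum of its 66 digits: 306.

306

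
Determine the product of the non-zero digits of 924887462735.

162570240

9×2×4×8×8×7×4×6×2×7×3×5 = 162570240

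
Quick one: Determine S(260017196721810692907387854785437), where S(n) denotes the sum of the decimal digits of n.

153

2+6+0+0+1+7+1+9+6+7+2+1+8+1+0+6+9+2+9+0+7+3+8+7+8+5+4+7+8+5+4+3+7 = 153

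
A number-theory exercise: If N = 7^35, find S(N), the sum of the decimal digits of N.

7^35 = 378818692265664781682717625943
Sum of its 30 digits: 157.

157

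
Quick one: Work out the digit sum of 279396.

2+7+9+3+9+6 = 36

36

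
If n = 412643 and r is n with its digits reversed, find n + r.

Reverse of 412643 is 346214.
412643 + 346214 = 758857

758857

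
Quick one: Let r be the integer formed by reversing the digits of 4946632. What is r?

Reversing 4946632 gives 2366494.

2366494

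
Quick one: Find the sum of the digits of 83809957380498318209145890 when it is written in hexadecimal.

125

83809957380498318209145890 in base 16 is 455372E4B56224D1F15C22.
Digit sum: 4+5+5+3+7+2+14+4+11+5+6+2+2+4+13+1+15+1+5+12+2+2 = 125.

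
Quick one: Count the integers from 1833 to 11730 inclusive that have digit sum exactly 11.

The integers in [1833, 11730] that have digit sum exactly 11: 1901, 1910, 2009, 2018, 2027, 2036, …, 11711, 11720.
333 qualify.

333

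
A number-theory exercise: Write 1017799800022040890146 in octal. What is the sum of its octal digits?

82

1017799800022040890146 in base 8 is 156263172131275127145442.
Digit sum: 1+5+6+2+6+3+1+7+2+1+3+1+2+7+5+1+2+7+1+4+5+4+4+2 = 82.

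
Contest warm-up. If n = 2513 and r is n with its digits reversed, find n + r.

5665

Reverse of 2513 is 3152.
2513 + 3152 = 5665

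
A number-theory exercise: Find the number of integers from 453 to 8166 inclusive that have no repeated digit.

The integers in [453, 8166] that have no repeated digit: 453, 456, 457, 458, 459, 460, …, 8164, 8165.
4021 qualify.

4021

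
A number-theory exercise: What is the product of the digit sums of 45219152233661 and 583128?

S(45219152233661) = 4+5+2+1+9+1+5+2+2+3+3+6+6+1 = 50.
S(583128) = 5+8+3+1+2+8 = 27.
50 · 27 = 1350.

1350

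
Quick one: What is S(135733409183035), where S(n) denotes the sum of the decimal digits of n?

1+3+5+7+3+3+4+0+9+1+8+3+0+3+5 = 55

55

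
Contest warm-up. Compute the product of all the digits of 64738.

6×4×7×3×8 = 4032

4032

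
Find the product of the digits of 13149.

1×3×1×4×9 = 108

108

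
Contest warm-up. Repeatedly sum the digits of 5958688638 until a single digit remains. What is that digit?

3

5+9+5+8+6+8+8+6+3+8 = 66
6+6 = 12
1+2 = 3
(Equivalently, 5958688638 mod 9 = 3.)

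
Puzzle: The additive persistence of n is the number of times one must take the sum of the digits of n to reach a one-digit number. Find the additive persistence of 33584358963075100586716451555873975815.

3

33584358963075100586716451555873975815 → 181 → 10 → 1 (3 steps)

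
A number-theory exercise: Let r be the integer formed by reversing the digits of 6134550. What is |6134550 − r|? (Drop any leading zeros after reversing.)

5580234

Reverse of 6134550 is 554316.
|6134550 − 554316| = 5580234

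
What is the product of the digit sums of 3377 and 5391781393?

980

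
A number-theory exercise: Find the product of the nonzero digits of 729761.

5292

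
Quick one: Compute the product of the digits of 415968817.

483840

4×1×5×9×6×8×8×1×7 = 483840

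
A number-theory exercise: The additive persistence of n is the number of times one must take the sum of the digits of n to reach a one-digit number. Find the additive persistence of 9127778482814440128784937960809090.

9127778482814440128784937960809090 → 166 → 13 → 4 (3 steps)

3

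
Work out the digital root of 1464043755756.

3

1+4+6+4+0+4+3+7+5+5+7+5+6 = 57
5+7 = 12
1+2 = 3
(Equivalently, 1464043755756 mod 9 = 3.)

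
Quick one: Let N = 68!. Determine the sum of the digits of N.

342

68! = 2480035542436830599600990418569171581047399201355367672371710738018221445712183296000000000000000
Sum of its 97 digits: 342.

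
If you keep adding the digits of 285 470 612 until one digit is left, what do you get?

2+8+5+4+7+0+6+1+2 = 35
3+5 = 8
(Equivalently, 285 470 612 mod 9 = 8.)

8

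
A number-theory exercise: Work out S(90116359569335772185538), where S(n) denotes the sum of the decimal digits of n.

111

9+0+1+1+6+3+5+9+5+6+9+3+3+5+7+7+2+1+8+5+5+3+8 = 111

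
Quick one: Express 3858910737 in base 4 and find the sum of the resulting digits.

3858910737 in base 4 is 3212000210320101.
Digit sum: 3+2+1+2+0+0+0+2+1+0+3+2+0+1+0+1 = 18.

18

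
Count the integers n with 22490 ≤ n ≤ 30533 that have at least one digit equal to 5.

2932

The integers in [22490, 30533] that have at least one digit equal to 5: 22495, 22500, 22501, 22502, 22503, 22504, …, 30532, 30533.
2932 qualify.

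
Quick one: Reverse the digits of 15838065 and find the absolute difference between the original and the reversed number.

Reverse of 15838065 is 56083851.
|15838065 − 56083851| = 40245786

40245786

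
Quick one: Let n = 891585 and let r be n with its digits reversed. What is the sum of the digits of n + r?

Reversal of 891585 is 585198; 891585 + 585198 = 1476783.
Digit sum of 1476783: 1+4+7+6+7+8+3 = 36.

36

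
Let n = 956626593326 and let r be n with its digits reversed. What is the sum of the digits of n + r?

52

Reversal of 956626593326 is 623395626659; 956626593326 + 623395626659 = 1580022219985.
Digit sum of 1580022219985: 1+5+8+0+0+2+2+2+1+9+9+8+5 = 52.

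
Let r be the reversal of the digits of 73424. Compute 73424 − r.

30987

Reverse of 73424 is 42437.
73424 − 42437 = 30987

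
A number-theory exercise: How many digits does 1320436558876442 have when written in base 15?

13

1320436558876442 in base 15 is A29C8B9C444B2, which has 13 digits.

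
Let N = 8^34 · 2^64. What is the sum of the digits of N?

8^34 · 2^64 = 93536104789177786765035829293842113257979682750464
Sum of its 50 digits: 250.

250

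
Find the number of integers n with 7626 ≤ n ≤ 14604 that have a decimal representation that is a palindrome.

70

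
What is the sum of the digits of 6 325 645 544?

44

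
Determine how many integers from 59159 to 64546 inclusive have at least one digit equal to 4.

1868

The integers in [59159, 64546] that have at least one digit equal to 4: 59164, 59174, 59184, 59194, 59204, 59214, …, 64545, 64546.
1868 qualify.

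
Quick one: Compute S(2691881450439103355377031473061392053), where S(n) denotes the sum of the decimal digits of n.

141

2+6+9+1+8+8+1+4+5+0+4+3+9+1+0+3+3+5+5+3+7+7+0+3+1+4+7+3+0+6+1+3+9+2+0+5+3 = 141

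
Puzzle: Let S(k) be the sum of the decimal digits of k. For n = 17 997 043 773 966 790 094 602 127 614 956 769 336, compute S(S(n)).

10

First digit sum: 190.
1+9+0 = 10.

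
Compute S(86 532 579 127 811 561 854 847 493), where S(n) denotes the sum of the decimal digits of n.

129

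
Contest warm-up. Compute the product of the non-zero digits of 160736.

1×6×7×3×6 = 756

756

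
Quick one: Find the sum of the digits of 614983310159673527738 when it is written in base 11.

118

614983310159673527738 in base 11 is A0679129AA35AA080486.
Digit sum: 10+0+6+7+9+1+2+9+10+10+3+5+10+10+0+8+0+4+8+6 = 118.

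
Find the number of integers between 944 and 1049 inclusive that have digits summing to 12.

3

The integers in [944, 1049] that have digits summing to 12: 1029, 1038, 1047.
3 qualify.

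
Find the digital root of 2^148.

7

The digital root of n equals n mod 9 (or 9 when 9 | n), so we need 2^148 mod 9.
2^148 ≡ 7 (mod 9), so the digital root is 7.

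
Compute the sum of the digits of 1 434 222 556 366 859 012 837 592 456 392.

137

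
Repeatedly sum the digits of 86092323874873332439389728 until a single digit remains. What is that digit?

5

8+6+0+9+2+3+2+3+8+7+4+8+7+3+3+3+2+4+3+9+3+8+9+7+2+8 = 131
1+3+1 = 5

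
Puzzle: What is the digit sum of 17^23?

143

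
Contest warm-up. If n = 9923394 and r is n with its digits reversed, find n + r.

14856693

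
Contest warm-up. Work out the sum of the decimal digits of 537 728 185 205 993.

5+3+7+7+2+8+1+8+5+2+0+5+9+9+3 = 74

74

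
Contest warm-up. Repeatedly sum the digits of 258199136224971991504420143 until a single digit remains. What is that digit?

3

2+5+8+1+9+9+1+3+6+2+2+4+9+7+1+9+9+1+5+0+4+4+2+0+1+4+3 = 111
1+1+1 = 3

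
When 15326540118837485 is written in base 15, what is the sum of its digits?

15326540118837485 in base 15 is 7D1D87333D3225.
Digit sum: 7+13+1+13+8+7+3+3+3+13+3+2+2+5 = 83.

83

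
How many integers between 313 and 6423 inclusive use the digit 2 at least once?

2378

The integers in [313, 6423] that use the digit 2 at least once: 320, 321, 322, 323, 324, 325, …, 6422, 6423.
2378 qualify.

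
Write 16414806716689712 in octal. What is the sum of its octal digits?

58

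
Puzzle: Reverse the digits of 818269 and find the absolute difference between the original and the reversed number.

144549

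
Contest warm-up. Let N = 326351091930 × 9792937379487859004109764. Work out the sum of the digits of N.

326351091930 × 9792937379487859004109764 = 3195935806997975570169103838974604520
Sum of its 37 digits: 183.

183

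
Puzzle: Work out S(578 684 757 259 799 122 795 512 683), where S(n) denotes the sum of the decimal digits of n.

149

5+7+8+6+8+4+7+5+7+2+5+9+7+9+9+1+2+2+7+9+5+5+1+2+6+8+3 = 149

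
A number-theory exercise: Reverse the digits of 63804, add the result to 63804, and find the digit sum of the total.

Reversal of 63804 is 40836; 63804 + 40836 = 104640.
Digit sum of 104640: 1+0+4+6+4+0 = 15.

15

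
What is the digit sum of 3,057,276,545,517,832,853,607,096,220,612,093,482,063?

3+0+5+7+2+7+6+5+4+5+5+1+7+8+3+2+8+5+3+6+0+7+0+9+6+2+2+0+6+1+2+0+9+3+4+8+2+0+6+3 = 162

162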